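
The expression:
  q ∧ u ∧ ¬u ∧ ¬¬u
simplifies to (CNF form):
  False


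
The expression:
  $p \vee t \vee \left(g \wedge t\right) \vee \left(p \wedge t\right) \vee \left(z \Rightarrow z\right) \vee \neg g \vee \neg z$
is always true.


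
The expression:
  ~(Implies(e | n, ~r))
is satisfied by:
  {r: True, n: True, e: True}
  {r: True, n: True, e: False}
  {r: True, e: True, n: False}


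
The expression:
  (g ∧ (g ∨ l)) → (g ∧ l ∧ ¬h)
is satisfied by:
  {l: True, g: False, h: False}
  {l: False, g: False, h: False}
  {h: True, l: True, g: False}
  {h: True, l: False, g: False}
  {g: True, l: True, h: False}


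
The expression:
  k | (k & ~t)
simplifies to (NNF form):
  k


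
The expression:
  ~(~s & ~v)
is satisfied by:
  {v: True, s: True}
  {v: True, s: False}
  {s: True, v: False}


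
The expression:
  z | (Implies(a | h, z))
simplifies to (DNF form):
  z | (~a & ~h)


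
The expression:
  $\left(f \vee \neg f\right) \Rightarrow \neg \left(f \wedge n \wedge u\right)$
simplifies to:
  $\neg f \vee \neg n \vee \neg u$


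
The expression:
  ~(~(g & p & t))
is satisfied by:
  {t: True, p: True, g: True}


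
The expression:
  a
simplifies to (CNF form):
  a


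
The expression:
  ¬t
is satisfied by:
  {t: False}


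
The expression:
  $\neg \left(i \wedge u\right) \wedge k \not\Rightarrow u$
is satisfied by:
  {k: True, u: False}


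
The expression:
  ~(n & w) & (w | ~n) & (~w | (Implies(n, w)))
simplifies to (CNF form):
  ~n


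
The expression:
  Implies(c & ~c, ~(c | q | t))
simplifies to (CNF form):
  True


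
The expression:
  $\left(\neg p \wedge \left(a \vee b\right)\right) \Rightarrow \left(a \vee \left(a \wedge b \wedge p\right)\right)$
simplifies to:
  $a \vee p \vee \neg b$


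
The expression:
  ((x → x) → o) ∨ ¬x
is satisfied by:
  {o: True, x: False}
  {x: False, o: False}
  {x: True, o: True}


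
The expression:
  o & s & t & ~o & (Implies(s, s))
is never true.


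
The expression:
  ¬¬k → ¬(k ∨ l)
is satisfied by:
  {k: False}


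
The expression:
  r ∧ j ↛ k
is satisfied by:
  {r: True, j: True, k: False}


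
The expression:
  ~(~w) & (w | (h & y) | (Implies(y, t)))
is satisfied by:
  {w: True}


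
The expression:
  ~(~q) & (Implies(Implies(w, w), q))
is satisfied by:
  {q: True}


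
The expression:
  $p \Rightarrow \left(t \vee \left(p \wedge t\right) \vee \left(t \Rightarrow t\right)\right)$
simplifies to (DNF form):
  $\text{True}$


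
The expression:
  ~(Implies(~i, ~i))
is never true.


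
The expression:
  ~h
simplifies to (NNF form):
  ~h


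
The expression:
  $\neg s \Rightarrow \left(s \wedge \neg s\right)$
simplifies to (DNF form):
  $s$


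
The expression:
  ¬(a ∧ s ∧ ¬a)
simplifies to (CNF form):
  True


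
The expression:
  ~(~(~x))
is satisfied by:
  {x: False}


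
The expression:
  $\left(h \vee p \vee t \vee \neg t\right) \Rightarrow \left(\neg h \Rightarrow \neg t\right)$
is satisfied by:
  {h: True, t: False}
  {t: False, h: False}
  {t: True, h: True}


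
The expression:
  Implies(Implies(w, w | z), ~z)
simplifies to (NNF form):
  ~z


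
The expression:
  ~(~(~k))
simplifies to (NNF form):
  ~k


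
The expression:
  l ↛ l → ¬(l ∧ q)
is always true.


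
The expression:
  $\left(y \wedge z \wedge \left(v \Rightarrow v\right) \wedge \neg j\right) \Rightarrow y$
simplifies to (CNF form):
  $\text{True}$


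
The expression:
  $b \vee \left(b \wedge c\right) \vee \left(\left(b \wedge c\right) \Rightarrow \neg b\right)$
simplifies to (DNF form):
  $\text{True}$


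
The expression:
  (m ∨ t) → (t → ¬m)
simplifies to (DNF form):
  ¬m ∨ ¬t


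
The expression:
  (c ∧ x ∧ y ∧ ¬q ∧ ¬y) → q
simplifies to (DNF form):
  True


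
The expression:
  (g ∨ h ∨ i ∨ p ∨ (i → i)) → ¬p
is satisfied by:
  {p: False}


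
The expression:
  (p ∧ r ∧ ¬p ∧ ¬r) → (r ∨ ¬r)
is always true.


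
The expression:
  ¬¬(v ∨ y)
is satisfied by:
  {y: True, v: True}
  {y: True, v: False}
  {v: True, y: False}


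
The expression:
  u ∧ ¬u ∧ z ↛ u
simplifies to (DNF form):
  False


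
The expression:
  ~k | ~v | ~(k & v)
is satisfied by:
  {k: False, v: False}
  {v: True, k: False}
  {k: True, v: False}


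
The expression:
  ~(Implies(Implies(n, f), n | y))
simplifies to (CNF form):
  ~n & ~y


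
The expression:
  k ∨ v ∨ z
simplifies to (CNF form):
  k ∨ v ∨ z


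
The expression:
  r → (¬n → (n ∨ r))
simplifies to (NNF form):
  True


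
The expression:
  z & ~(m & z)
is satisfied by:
  {z: True, m: False}


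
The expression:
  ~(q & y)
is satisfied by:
  {q: False, y: False}
  {y: True, q: False}
  {q: True, y: False}


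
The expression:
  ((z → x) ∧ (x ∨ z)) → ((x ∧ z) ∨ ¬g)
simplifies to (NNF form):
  z ∨ ¬g ∨ ¬x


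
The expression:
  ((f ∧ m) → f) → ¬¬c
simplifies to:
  c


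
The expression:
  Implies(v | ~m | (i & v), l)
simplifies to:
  l | (m & ~v)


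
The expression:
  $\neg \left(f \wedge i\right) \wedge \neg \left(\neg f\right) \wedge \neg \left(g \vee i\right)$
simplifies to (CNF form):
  $f \wedge \neg g \wedge \neg i$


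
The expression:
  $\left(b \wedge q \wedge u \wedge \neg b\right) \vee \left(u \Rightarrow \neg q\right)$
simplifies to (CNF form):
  $\neg q \vee \neg u$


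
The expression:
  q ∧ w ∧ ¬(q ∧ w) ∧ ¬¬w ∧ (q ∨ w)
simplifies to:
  False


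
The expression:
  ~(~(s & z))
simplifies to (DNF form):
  s & z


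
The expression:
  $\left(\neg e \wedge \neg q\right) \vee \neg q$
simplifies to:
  $\neg q$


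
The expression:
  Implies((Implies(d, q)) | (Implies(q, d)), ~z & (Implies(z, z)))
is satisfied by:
  {z: False}


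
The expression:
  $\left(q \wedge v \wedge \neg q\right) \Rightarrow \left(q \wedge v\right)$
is always true.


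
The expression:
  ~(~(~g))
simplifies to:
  ~g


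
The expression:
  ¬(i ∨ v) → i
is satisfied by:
  {i: True, v: True}
  {i: True, v: False}
  {v: True, i: False}


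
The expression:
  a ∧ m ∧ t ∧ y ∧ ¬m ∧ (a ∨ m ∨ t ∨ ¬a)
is never true.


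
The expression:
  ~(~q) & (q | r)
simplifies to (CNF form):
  q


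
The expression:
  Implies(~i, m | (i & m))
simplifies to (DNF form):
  i | m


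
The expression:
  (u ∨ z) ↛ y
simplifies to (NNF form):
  ¬y ∧ (u ∨ z)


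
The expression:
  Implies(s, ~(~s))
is always true.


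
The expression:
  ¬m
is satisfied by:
  {m: False}


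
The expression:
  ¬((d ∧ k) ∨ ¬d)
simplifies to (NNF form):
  d ∧ ¬k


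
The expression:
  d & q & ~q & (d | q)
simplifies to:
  False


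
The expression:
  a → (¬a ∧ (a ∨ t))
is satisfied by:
  {a: False}


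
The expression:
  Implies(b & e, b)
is always true.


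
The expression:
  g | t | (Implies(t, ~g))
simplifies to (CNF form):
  True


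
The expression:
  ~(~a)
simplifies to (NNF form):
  a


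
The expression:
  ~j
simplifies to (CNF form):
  ~j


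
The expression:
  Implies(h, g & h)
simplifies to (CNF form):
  g | ~h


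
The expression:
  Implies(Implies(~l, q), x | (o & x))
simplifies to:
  x | (~l & ~q)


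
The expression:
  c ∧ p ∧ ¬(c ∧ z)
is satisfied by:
  {c: True, p: True, z: False}


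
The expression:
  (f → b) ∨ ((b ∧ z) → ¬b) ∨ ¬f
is always true.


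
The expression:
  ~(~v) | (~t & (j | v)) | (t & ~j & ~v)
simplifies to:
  v | (j & ~t) | (t & ~j)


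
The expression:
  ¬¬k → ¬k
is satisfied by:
  {k: False}


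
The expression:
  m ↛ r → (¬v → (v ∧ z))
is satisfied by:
  {r: True, v: True, m: False}
  {r: True, m: False, v: False}
  {v: True, m: False, r: False}
  {v: False, m: False, r: False}
  {r: True, v: True, m: True}
  {r: True, m: True, v: False}
  {v: True, m: True, r: False}


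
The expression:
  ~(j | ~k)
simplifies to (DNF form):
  k & ~j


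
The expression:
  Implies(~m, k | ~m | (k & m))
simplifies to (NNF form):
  True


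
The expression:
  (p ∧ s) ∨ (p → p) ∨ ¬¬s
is always true.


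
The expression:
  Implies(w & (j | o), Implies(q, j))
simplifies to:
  j | ~o | ~q | ~w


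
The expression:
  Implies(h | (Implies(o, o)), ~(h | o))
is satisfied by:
  {o: False, h: False}


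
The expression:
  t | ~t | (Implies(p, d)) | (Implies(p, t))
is always true.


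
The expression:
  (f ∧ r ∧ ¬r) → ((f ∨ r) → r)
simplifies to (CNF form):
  True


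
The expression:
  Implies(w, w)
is always true.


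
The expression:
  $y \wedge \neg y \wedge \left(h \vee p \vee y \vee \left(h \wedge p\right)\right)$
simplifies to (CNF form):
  $\text{False}$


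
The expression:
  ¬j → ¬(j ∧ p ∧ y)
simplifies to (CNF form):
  True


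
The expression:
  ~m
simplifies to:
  ~m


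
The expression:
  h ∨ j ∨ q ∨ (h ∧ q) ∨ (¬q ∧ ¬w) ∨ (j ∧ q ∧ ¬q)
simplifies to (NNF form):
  h ∨ j ∨ q ∨ ¬w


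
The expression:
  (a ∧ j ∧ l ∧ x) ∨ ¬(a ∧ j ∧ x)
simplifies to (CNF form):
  l ∨ ¬a ∨ ¬j ∨ ¬x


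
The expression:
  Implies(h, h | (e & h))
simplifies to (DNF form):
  True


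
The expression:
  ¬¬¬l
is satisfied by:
  {l: False}


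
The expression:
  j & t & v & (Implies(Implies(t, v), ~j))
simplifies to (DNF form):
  False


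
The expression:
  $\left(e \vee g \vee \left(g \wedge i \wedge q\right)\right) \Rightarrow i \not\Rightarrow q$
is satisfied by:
  {i: True, q: False, g: False, e: False}
  {i: False, q: False, g: False, e: False}
  {i: True, e: True, q: False, g: False}
  {i: True, g: True, e: False, q: False}
  {i: True, g: True, e: True, q: False}
  {i: True, q: True, e: False, g: False}
  {q: True, e: False, g: False, i: False}


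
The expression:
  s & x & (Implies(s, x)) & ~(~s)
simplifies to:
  s & x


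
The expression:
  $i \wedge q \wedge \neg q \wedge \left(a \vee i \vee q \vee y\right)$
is never true.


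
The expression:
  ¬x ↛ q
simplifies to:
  q ∨ ¬x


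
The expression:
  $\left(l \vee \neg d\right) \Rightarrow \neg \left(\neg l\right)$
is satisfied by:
  {d: True, l: True}
  {d: True, l: False}
  {l: True, d: False}


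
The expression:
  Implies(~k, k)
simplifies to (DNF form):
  k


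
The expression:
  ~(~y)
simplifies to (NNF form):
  y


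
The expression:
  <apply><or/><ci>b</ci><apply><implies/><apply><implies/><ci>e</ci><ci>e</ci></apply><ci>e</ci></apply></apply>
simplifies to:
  <apply><or/><ci>b</ci><ci>e</ci></apply>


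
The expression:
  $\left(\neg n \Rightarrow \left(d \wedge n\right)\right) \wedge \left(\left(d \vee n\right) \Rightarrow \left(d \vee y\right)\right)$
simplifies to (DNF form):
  $\left(d \wedge n\right) \vee \left(n \wedge y\right)$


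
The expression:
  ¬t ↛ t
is always true.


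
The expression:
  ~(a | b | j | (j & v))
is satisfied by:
  {b: False, j: False, a: False}


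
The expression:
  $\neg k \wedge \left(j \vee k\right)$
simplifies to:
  $j \wedge \neg k$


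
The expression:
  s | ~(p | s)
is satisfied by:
  {s: True, p: False}
  {p: False, s: False}
  {p: True, s: True}


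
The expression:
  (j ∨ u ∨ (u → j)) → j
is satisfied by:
  {j: True}


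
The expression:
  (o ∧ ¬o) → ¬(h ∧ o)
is always true.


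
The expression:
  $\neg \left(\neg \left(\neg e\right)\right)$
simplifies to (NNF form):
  $\neg e$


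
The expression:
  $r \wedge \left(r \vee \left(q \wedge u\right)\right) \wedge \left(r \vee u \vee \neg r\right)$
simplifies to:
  $r$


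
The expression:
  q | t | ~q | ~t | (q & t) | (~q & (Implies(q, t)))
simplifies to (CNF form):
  True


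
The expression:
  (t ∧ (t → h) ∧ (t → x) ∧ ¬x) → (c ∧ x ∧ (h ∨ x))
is always true.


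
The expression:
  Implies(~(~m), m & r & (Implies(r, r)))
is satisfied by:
  {r: True, m: False}
  {m: False, r: False}
  {m: True, r: True}


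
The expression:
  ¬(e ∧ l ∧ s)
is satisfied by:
  {l: False, e: False, s: False}
  {s: True, l: False, e: False}
  {e: True, l: False, s: False}
  {s: True, e: True, l: False}
  {l: True, s: False, e: False}
  {s: True, l: True, e: False}
  {e: True, l: True, s: False}


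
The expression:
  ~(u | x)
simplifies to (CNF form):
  ~u & ~x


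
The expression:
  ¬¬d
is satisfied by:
  {d: True}


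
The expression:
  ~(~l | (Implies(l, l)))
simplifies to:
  False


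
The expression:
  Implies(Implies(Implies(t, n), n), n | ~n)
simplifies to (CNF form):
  True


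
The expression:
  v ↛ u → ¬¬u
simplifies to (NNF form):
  u ∨ ¬v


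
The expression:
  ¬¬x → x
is always true.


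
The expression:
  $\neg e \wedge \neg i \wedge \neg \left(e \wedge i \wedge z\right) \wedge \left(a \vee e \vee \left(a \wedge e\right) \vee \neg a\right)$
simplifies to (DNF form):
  $\neg e \wedge \neg i$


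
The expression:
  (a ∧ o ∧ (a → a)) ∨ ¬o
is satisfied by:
  {a: True, o: False}
  {o: False, a: False}
  {o: True, a: True}


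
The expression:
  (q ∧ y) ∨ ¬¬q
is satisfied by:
  {q: True}


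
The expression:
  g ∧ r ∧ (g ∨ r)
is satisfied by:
  {r: True, g: True}


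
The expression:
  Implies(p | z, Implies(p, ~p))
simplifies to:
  ~p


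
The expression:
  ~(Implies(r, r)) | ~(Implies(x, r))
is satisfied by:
  {x: True, r: False}


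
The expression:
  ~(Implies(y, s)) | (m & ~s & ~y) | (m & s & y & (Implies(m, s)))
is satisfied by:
  {y: True, m: True, s: False}
  {y: True, s: False, m: False}
  {m: True, s: False, y: False}
  {y: True, m: True, s: True}


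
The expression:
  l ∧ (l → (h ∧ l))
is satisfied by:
  {h: True, l: True}


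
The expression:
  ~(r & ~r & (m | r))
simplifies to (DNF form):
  True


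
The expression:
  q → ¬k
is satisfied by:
  {k: False, q: False}
  {q: True, k: False}
  {k: True, q: False}


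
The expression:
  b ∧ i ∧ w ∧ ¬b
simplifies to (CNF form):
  False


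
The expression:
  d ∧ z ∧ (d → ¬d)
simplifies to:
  False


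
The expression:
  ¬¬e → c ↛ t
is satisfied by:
  {c: True, t: False, e: False}
  {t: False, e: False, c: False}
  {c: True, t: True, e: False}
  {t: True, c: False, e: False}
  {e: True, c: True, t: False}


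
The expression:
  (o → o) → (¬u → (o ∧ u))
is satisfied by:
  {u: True}


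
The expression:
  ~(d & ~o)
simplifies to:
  o | ~d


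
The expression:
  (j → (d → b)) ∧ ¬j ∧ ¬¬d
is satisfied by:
  {d: True, j: False}


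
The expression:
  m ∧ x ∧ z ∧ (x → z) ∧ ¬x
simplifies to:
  False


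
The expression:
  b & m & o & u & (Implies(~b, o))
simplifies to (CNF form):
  b & m & o & u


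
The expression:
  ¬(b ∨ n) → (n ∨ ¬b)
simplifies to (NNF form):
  True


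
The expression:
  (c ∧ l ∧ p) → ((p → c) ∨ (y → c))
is always true.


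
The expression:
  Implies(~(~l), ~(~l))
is always true.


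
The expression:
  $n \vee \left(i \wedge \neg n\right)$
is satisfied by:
  {i: True, n: True}
  {i: True, n: False}
  {n: True, i: False}


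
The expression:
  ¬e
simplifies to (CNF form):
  ¬e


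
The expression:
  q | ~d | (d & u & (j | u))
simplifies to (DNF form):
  q | u | ~d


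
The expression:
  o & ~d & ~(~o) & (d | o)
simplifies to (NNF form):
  o & ~d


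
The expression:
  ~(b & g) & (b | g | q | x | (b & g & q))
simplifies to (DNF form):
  (b & ~g) | (g & ~b) | (q & ~b) | (x & ~b)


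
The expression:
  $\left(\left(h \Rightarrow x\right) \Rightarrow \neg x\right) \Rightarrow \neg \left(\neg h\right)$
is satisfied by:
  {x: True, h: True}
  {x: True, h: False}
  {h: True, x: False}


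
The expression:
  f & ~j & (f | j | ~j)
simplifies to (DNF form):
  f & ~j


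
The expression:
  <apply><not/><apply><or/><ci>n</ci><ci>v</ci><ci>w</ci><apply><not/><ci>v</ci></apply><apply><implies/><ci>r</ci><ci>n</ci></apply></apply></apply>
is never true.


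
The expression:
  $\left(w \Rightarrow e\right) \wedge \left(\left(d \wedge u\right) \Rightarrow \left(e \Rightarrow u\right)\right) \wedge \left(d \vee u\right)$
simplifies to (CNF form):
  $\left(d \vee u\right) \wedge \left(e \vee \neg w\right) \wedge \left(d \vee e \vee u\right) \wedge \left(d \vee e \vee \neg w\right) \wedge \left(d \vee u \vee \neg w\right) \wedge \left(e \vee u \vee \neg w\right) \wedge \left(d \vee e \vee u \vee \neg w\right)$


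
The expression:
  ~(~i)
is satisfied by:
  {i: True}


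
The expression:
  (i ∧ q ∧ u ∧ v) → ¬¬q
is always true.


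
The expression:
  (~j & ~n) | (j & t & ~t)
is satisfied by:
  {n: False, j: False}


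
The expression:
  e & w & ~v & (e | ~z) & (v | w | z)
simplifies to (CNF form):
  e & w & ~v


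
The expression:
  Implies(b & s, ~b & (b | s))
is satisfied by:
  {s: False, b: False}
  {b: True, s: False}
  {s: True, b: False}


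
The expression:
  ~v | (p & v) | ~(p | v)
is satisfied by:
  {p: True, v: False}
  {v: False, p: False}
  {v: True, p: True}


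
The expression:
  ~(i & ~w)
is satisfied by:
  {w: True, i: False}
  {i: False, w: False}
  {i: True, w: True}


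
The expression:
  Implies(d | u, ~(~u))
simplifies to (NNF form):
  u | ~d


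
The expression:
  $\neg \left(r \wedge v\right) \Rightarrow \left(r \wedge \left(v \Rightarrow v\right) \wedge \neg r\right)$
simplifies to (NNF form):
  $r \wedge v$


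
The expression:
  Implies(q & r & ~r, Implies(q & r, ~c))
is always true.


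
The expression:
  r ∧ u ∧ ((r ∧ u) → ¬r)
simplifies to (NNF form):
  False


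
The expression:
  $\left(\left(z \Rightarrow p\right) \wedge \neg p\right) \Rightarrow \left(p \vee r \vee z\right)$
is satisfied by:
  {r: True, z: True, p: True}
  {r: True, z: True, p: False}
  {r: True, p: True, z: False}
  {r: True, p: False, z: False}
  {z: True, p: True, r: False}
  {z: True, p: False, r: False}
  {p: True, z: False, r: False}


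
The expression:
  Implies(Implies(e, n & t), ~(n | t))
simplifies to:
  (e & ~n) | (e & ~t) | (~n & ~t)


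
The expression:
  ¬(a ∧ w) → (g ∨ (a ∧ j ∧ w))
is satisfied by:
  {g: True, w: True, a: True}
  {g: True, w: True, a: False}
  {g: True, a: True, w: False}
  {g: True, a: False, w: False}
  {w: True, a: True, g: False}


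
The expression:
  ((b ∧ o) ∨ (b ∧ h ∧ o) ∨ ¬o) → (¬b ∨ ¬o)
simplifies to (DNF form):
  ¬b ∨ ¬o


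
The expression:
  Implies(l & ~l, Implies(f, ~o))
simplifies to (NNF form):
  True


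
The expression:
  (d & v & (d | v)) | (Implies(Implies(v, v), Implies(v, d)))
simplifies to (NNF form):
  d | ~v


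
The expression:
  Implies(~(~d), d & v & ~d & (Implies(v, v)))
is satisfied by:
  {d: False}


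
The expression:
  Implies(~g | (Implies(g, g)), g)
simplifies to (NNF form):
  g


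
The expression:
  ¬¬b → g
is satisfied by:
  {g: True, b: False}
  {b: False, g: False}
  {b: True, g: True}


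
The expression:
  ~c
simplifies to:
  ~c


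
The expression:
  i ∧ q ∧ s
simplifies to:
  i ∧ q ∧ s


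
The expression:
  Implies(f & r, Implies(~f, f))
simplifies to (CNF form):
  True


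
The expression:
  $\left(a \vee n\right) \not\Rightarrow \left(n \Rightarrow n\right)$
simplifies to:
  $\text{False}$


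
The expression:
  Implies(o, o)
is always true.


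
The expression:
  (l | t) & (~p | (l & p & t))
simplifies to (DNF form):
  (l & t) | (l & ~p) | (t & ~p)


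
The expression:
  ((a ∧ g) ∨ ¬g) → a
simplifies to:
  a ∨ g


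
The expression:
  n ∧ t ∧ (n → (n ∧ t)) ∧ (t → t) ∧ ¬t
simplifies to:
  False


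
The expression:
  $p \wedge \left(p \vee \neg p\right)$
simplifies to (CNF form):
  $p$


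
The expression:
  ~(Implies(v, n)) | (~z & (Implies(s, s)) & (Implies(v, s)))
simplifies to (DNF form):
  (s & ~z) | (v & ~n) | (~v & ~z)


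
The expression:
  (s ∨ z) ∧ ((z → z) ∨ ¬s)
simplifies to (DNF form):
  s ∨ z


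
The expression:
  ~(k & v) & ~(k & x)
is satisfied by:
  {x: False, k: False, v: False}
  {v: True, x: False, k: False}
  {x: True, v: False, k: False}
  {v: True, x: True, k: False}
  {k: True, v: False, x: False}


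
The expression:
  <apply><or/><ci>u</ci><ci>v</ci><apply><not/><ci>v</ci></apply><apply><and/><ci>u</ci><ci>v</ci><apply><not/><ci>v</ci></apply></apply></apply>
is always true.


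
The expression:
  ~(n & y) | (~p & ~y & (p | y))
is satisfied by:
  {y: False, n: False}
  {n: True, y: False}
  {y: True, n: False}


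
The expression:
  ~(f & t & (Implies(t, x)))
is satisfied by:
  {t: False, x: False, f: False}
  {f: True, t: False, x: False}
  {x: True, t: False, f: False}
  {f: True, x: True, t: False}
  {t: True, f: False, x: False}
  {f: True, t: True, x: False}
  {x: True, t: True, f: False}


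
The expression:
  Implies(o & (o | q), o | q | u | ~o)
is always true.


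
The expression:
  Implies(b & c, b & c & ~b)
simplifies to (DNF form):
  ~b | ~c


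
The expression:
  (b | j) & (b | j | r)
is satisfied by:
  {b: True, j: True}
  {b: True, j: False}
  {j: True, b: False}


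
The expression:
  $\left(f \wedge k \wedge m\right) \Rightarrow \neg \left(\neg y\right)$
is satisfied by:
  {y: True, k: False, m: False, f: False}
  {y: False, k: False, m: False, f: False}
  {f: True, y: True, k: False, m: False}
  {f: True, y: False, k: False, m: False}
  {y: True, m: True, f: False, k: False}
  {m: True, f: False, k: False, y: False}
  {f: True, m: True, y: True, k: False}
  {f: True, m: True, y: False, k: False}
  {y: True, k: True, f: False, m: False}
  {k: True, f: False, m: False, y: False}
  {y: True, f: True, k: True, m: False}
  {f: True, k: True, y: False, m: False}
  {y: True, m: True, k: True, f: False}
  {m: True, k: True, f: False, y: False}
  {f: True, m: True, k: True, y: True}


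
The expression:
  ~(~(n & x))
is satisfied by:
  {x: True, n: True}


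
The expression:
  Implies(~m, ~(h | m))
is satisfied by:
  {m: True, h: False}
  {h: False, m: False}
  {h: True, m: True}


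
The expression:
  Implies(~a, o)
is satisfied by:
  {a: True, o: True}
  {a: True, o: False}
  {o: True, a: False}


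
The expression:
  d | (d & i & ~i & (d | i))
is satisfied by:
  {d: True}


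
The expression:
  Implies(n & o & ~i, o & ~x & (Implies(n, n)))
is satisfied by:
  {i: True, x: False, o: False, n: False}
  {i: False, x: False, o: False, n: False}
  {i: True, n: True, x: False, o: False}
  {n: True, i: False, x: False, o: False}
  {i: True, o: True, n: False, x: False}
  {o: True, n: False, x: False, i: False}
  {i: True, n: True, o: True, x: False}
  {n: True, o: True, i: False, x: False}
  {i: True, x: True, n: False, o: False}
  {x: True, n: False, o: False, i: False}
  {i: True, n: True, x: True, o: False}
  {n: True, x: True, i: False, o: False}
  {i: True, o: True, x: True, n: False}
  {o: True, x: True, n: False, i: False}
  {i: True, n: True, o: True, x: True}


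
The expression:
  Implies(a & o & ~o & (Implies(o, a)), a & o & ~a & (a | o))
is always true.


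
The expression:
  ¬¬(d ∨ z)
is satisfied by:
  {d: True, z: True}
  {d: True, z: False}
  {z: True, d: False}


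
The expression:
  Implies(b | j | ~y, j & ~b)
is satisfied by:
  {y: True, j: True, b: False}
  {y: True, j: False, b: False}
  {j: True, y: False, b: False}


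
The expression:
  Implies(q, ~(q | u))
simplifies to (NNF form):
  ~q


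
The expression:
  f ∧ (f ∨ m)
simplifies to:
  f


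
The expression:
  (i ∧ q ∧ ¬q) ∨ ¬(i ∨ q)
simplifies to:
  ¬i ∧ ¬q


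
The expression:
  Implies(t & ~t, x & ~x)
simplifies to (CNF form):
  True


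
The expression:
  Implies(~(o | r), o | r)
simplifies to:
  o | r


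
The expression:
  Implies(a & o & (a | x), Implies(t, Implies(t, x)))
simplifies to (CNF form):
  x | ~a | ~o | ~t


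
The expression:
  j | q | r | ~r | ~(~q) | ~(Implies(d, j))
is always true.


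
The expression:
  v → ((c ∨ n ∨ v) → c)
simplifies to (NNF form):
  c ∨ ¬v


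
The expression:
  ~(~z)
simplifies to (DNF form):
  z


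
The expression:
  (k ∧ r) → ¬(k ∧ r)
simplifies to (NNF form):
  ¬k ∨ ¬r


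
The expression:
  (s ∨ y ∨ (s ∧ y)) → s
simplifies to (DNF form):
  s ∨ ¬y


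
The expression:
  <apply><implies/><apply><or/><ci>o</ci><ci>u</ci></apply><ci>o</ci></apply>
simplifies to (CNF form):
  <apply><or/><ci>o</ci><apply><not/><ci>u</ci></apply></apply>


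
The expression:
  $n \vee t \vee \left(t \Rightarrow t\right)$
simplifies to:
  $\text{True}$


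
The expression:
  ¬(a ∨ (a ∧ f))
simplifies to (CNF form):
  ¬a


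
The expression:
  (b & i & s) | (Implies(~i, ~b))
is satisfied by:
  {i: True, b: False}
  {b: False, i: False}
  {b: True, i: True}


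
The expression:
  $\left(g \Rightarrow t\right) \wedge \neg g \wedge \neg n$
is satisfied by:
  {n: False, g: False}


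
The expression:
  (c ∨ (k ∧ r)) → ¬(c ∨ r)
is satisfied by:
  {k: False, c: False, r: False}
  {r: True, k: False, c: False}
  {k: True, r: False, c: False}


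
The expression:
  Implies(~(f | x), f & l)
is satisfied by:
  {x: True, f: True}
  {x: True, f: False}
  {f: True, x: False}


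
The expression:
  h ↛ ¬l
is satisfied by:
  {h: True, l: True}


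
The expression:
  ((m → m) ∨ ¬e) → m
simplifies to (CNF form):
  m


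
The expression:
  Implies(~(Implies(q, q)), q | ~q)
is always true.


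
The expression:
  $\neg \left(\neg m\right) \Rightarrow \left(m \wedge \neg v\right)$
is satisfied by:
  {m: False, v: False}
  {v: True, m: False}
  {m: True, v: False}


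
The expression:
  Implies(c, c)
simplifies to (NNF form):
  True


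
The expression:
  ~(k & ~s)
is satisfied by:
  {s: True, k: False}
  {k: False, s: False}
  {k: True, s: True}


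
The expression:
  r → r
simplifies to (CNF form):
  True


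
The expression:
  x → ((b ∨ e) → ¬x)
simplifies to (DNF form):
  (¬b ∧ ¬e) ∨ ¬x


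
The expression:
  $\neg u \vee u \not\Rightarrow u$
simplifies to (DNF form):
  $\neg u$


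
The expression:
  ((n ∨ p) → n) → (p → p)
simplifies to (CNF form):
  True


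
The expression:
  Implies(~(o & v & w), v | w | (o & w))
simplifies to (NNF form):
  v | w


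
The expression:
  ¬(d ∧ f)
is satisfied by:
  {d: False, f: False}
  {f: True, d: False}
  {d: True, f: False}


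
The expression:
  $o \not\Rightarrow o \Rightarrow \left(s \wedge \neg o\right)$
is always true.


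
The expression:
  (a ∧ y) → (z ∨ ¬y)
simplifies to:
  z ∨ ¬a ∨ ¬y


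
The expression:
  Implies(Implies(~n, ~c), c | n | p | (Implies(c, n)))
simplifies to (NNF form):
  True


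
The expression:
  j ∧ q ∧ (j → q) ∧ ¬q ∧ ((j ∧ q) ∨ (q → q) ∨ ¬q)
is never true.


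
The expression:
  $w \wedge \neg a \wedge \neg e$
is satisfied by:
  {w: True, e: False, a: False}


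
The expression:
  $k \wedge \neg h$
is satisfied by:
  {k: True, h: False}


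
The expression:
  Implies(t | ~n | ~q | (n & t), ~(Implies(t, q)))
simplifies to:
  (n | t) & (q | t) & (~q | ~t)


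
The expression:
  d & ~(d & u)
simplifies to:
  d & ~u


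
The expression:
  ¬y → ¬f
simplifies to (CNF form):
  y ∨ ¬f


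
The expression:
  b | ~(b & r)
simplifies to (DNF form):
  True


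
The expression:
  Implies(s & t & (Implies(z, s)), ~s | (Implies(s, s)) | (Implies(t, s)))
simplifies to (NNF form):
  True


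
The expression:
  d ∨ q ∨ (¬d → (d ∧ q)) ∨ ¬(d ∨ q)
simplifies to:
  True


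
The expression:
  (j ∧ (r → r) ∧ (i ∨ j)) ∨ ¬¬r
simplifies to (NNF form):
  j ∨ r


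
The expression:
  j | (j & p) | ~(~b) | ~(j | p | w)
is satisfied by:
  {j: True, b: True, w: False, p: False}
  {j: True, b: True, p: True, w: False}
  {j: True, b: True, w: True, p: False}
  {j: True, b: True, p: True, w: True}
  {j: True, w: False, p: False, b: False}
  {j: True, p: True, w: False, b: False}
  {j: True, w: True, p: False, b: False}
  {j: True, p: True, w: True, b: False}
  {b: True, w: False, p: False, j: False}
  {p: True, b: True, w: False, j: False}
  {b: True, w: True, p: False, j: False}
  {p: True, b: True, w: True, j: False}
  {b: False, w: False, p: False, j: False}


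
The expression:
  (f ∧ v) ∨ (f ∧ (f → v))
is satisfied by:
  {f: True, v: True}


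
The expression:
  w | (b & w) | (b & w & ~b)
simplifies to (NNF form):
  w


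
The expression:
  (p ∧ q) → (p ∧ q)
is always true.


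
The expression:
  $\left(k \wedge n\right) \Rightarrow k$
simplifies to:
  $\text{True}$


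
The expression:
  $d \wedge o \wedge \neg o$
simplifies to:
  $\text{False}$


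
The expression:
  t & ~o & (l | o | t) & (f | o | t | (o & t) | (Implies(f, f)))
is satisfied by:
  {t: True, o: False}


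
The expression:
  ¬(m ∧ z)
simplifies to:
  ¬m ∨ ¬z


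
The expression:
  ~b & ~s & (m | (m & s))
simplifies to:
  m & ~b & ~s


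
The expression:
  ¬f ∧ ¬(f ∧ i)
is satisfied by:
  {f: False}


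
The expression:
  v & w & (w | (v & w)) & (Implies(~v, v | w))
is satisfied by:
  {w: True, v: True}


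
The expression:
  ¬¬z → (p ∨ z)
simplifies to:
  True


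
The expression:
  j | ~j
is always true.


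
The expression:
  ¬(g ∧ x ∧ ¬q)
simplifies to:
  q ∨ ¬g ∨ ¬x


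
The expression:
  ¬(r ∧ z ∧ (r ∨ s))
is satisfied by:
  {z: False, r: False}
  {r: True, z: False}
  {z: True, r: False}


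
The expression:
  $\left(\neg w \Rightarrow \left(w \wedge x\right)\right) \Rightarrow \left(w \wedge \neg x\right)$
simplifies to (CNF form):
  $\neg w \vee \neg x$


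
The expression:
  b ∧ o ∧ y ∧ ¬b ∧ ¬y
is never true.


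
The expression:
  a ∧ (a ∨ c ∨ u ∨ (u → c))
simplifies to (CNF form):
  a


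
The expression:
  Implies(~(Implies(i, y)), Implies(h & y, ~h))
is always true.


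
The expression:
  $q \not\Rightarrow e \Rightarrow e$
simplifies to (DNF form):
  $e \vee \neg q$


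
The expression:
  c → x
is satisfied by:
  {x: True, c: False}
  {c: False, x: False}
  {c: True, x: True}


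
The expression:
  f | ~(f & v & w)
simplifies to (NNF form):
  True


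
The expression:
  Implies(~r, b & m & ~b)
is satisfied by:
  {r: True}


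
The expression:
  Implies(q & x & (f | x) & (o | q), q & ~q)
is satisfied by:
  {q: False, x: False}
  {x: True, q: False}
  {q: True, x: False}


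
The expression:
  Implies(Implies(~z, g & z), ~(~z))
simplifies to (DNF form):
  True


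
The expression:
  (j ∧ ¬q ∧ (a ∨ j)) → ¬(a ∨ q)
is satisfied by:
  {q: True, a: False, j: False}
  {q: False, a: False, j: False}
  {j: True, q: True, a: False}
  {j: True, q: False, a: False}
  {a: True, q: True, j: False}
  {a: True, q: False, j: False}
  {a: True, j: True, q: True}


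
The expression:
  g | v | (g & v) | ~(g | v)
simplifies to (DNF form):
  True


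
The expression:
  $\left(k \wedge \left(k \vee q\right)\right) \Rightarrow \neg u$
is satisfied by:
  {u: False, k: False}
  {k: True, u: False}
  {u: True, k: False}


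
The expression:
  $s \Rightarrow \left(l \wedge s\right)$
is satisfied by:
  {l: True, s: False}
  {s: False, l: False}
  {s: True, l: True}


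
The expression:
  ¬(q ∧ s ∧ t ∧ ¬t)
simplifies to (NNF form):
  True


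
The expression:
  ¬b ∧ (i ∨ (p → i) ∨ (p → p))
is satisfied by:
  {b: False}


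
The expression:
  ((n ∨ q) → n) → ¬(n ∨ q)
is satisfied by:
  {n: False}


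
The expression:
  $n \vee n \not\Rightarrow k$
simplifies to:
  $n$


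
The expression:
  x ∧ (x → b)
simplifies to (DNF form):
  b ∧ x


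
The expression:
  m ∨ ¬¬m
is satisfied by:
  {m: True}


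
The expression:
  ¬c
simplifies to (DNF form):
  ¬c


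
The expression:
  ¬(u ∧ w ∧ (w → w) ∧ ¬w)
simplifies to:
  True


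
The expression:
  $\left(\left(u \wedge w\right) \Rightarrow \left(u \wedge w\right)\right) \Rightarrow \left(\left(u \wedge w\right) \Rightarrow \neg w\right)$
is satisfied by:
  {w: False, u: False}
  {u: True, w: False}
  {w: True, u: False}


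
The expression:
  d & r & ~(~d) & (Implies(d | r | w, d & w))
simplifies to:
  d & r & w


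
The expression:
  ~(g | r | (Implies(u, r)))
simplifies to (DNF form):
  u & ~g & ~r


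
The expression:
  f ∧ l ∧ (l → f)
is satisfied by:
  {f: True, l: True}


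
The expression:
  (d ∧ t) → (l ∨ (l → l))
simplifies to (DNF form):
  True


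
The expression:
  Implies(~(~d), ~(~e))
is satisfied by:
  {e: True, d: False}
  {d: False, e: False}
  {d: True, e: True}


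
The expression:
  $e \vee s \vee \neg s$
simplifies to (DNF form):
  $\text{True}$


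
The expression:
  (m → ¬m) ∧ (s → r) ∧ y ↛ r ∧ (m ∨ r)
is never true.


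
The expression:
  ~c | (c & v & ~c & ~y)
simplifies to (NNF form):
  ~c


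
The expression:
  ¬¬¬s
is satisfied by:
  {s: False}


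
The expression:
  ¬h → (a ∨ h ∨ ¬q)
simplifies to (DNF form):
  a ∨ h ∨ ¬q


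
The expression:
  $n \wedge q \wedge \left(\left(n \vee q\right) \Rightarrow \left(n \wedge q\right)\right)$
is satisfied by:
  {q: True, n: True}


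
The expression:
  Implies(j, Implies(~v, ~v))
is always true.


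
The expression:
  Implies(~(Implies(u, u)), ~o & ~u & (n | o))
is always true.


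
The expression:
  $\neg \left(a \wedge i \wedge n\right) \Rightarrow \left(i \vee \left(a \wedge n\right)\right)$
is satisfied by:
  {i: True, n: True, a: True}
  {i: True, n: True, a: False}
  {i: True, a: True, n: False}
  {i: True, a: False, n: False}
  {n: True, a: True, i: False}


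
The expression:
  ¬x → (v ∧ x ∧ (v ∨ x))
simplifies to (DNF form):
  x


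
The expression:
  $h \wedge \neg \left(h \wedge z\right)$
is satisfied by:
  {h: True, z: False}


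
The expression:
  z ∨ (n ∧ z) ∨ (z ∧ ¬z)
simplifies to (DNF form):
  z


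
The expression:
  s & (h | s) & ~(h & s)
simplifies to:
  s & ~h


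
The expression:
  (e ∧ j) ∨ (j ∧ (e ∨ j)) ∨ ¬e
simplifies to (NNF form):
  j ∨ ¬e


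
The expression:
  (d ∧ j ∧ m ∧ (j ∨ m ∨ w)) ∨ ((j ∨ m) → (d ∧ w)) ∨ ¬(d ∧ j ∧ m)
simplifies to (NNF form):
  True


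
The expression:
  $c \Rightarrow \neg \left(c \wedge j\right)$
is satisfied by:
  {c: False, j: False}
  {j: True, c: False}
  {c: True, j: False}


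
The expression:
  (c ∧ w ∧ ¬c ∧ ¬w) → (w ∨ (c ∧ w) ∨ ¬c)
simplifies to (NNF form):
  True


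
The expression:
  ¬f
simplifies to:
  ¬f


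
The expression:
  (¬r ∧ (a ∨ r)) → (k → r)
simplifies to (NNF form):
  r ∨ ¬a ∨ ¬k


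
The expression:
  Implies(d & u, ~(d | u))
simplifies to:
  ~d | ~u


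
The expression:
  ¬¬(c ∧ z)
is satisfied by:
  {c: True, z: True}


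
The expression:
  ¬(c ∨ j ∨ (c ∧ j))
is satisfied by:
  {j: False, c: False}


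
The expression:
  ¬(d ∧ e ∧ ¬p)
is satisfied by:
  {p: True, e: False, d: False}
  {e: False, d: False, p: False}
  {d: True, p: True, e: False}
  {d: True, e: False, p: False}
  {p: True, e: True, d: False}
  {e: True, p: False, d: False}
  {d: True, e: True, p: True}


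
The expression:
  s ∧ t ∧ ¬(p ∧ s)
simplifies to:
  s ∧ t ∧ ¬p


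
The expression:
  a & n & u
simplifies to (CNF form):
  a & n & u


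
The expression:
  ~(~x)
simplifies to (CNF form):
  x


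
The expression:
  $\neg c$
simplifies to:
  $\neg c$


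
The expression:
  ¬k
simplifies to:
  ¬k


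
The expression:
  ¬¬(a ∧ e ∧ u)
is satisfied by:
  {a: True, e: True, u: True}


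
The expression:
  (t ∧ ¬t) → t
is always true.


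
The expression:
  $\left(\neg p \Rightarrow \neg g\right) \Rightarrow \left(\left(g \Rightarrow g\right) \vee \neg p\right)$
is always true.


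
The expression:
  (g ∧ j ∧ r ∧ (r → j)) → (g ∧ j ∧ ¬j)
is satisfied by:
  {g: False, r: False, j: False}
  {j: True, g: False, r: False}
  {r: True, g: False, j: False}
  {j: True, r: True, g: False}
  {g: True, j: False, r: False}
  {j: True, g: True, r: False}
  {r: True, g: True, j: False}


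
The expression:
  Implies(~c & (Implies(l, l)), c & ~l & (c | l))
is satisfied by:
  {c: True}


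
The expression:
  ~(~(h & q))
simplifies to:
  h & q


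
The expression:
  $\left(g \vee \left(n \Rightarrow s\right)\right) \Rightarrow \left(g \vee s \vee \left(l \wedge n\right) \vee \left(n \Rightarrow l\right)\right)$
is always true.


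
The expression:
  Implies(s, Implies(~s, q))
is always true.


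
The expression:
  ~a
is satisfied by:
  {a: False}


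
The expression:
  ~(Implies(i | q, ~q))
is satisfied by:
  {q: True}


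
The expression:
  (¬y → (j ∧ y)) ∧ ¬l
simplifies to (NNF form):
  y ∧ ¬l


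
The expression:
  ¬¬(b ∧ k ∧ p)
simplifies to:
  b ∧ k ∧ p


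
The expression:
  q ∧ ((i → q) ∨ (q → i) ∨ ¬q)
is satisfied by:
  {q: True}


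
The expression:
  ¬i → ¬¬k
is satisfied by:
  {i: True, k: True}
  {i: True, k: False}
  {k: True, i: False}


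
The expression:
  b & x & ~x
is never true.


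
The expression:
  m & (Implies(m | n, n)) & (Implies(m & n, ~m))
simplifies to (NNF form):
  False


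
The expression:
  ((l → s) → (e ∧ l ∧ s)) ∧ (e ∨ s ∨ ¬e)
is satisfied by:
  {e: True, l: True, s: False}
  {l: True, s: False, e: False}
  {e: True, s: True, l: True}


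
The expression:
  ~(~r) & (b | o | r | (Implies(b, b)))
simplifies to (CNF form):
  r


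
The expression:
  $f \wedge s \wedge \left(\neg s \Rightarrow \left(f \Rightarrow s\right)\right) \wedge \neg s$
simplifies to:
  $\text{False}$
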